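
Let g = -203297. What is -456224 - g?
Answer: -252927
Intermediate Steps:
-456224 - g = -456224 - 1*(-203297) = -456224 + 203297 = -252927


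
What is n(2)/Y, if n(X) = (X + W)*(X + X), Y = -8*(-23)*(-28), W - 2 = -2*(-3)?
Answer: -5/644 ≈ -0.0077640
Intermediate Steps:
W = 8 (W = 2 - 2*(-3) = 2 + 6 = 8)
Y = -5152 (Y = 184*(-28) = -5152)
n(X) = 2*X*(8 + X) (n(X) = (X + 8)*(X + X) = (8 + X)*(2*X) = 2*X*(8 + X))
n(2)/Y = (2*2*(8 + 2))/(-5152) = (2*2*10)*(-1/5152) = 40*(-1/5152) = -5/644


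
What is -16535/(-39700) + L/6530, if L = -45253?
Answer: -33771411/5184820 ≈ -6.5135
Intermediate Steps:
-16535/(-39700) + L/6530 = -16535/(-39700) - 45253/6530 = -16535*(-1/39700) - 45253*1/6530 = 3307/7940 - 45253/6530 = -33771411/5184820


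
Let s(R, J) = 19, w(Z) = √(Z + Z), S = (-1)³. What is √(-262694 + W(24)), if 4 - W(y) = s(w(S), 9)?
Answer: I*√262709 ≈ 512.55*I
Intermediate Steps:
S = -1
w(Z) = √2*√Z (w(Z) = √(2*Z) = √2*√Z)
W(y) = -15 (W(y) = 4 - 1*19 = 4 - 19 = -15)
√(-262694 + W(24)) = √(-262694 - 15) = √(-262709) = I*√262709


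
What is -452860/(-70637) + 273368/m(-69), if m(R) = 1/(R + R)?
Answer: -2664765114548/70637 ≈ -3.7725e+7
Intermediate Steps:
m(R) = 1/(2*R)
-452860/(-70637) + 273368/m(-69) = -452860/(-70637) + 273368/(((½)/(-69))) = -452860*(-1/70637) + 273368/(((½)*(-1/69))) = 452860/70637 + 273368/(-1/138) = 452860/70637 + 273368*(-138) = 452860/70637 - 37724784 = -2664765114548/70637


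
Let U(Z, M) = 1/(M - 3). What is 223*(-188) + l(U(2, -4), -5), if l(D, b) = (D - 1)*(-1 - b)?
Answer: -293500/7 ≈ -41929.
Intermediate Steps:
U(Z, M) = 1/(-3 + M)
l(D, b) = (-1 + D)*(-1 - b)
223*(-188) + l(U(2, -4), -5) = 223*(-188) + (1 - 5 - 1/(-3 - 4) - 1*(-5)/(-3 - 4)) = -41924 + (1 - 5 - 1/(-7) - 1*(-5)/(-7)) = -41924 + (1 - 5 - 1*(-⅐) - 1*(-⅐)*(-5)) = -41924 + (1 - 5 + ⅐ - 5/7) = -41924 - 32/7 = -293500/7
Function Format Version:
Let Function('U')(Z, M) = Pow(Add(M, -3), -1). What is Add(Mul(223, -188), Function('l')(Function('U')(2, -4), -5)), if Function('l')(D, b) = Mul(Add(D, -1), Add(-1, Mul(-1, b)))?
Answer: Rational(-293500, 7) ≈ -41929.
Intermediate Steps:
Function('U')(Z, M) = Pow(Add(-3, M), -1)
Function('l')(D, b) = Mul(Add(-1, D), Add(-1, Mul(-1, b)))
Add(Mul(223, -188), Function('l')(Function('U')(2, -4), -5)) = Add(Mul(223, -188), Add(1, -5, Mul(-1, Pow(Add(-3, -4), -1)), Mul(-1, Pow(Add(-3, -4), -1), -5))) = Add(-41924, Add(1, -5, Mul(-1, Pow(-7, -1)), Mul(-1, Pow(-7, -1), -5))) = Add(-41924, Add(1, -5, Mul(-1, Rational(-1, 7)), Mul(-1, Rational(-1, 7), -5))) = Add(-41924, Add(1, -5, Rational(1, 7), Rational(-5, 7))) = Add(-41924, Rational(-32, 7)) = Rational(-293500, 7)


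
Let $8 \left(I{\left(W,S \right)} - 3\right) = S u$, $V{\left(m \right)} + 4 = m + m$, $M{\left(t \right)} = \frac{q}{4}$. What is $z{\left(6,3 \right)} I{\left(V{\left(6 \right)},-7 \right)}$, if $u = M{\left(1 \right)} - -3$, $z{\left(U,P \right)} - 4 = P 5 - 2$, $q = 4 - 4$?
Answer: $\frac{51}{8} \approx 6.375$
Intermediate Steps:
$q = 0$ ($q = 4 - 4 = 0$)
$z{\left(U,P \right)} = 2 + 5 P$ ($z{\left(U,P \right)} = 4 + \left(P 5 - 2\right) = 4 + \left(5 P - 2\right) = 4 + \left(-2 + 5 P\right) = 2 + 5 P$)
$M{\left(t \right)} = 0$ ($M{\left(t \right)} = \frac{0}{4} = 0 \cdot \frac{1}{4} = 0$)
$V{\left(m \right)} = -4 + 2 m$ ($V{\left(m \right)} = -4 + \left(m + m\right) = -4 + 2 m$)
$u = 3$ ($u = 0 - -3 = 0 + 3 = 3$)
$I{\left(W,S \right)} = 3 + \frac{3 S}{8}$ ($I{\left(W,S \right)} = 3 + \frac{S 3}{8} = 3 + \frac{3 S}{8}$)
$z{\left(6,3 \right)} I{\left(V{\left(6 \right)},-7 \right)} = \left(2 + 5 \cdot 3\right) \left(3 + \frac{3}{8} \left(-7\right)\right) = \left(2 + 15\right) \left(3 - \frac{21}{8}\right) = 17 \cdot \frac{3}{8} = \frac{51}{8}$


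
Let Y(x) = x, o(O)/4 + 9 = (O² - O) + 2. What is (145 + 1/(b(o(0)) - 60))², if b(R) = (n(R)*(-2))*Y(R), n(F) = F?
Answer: 55723851481/2650384 ≈ 21025.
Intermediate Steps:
o(O) = -28 - 4*O + 4*O² (o(O) = -36 + 4*((O² - O) + 2) = -36 + 4*(2 + O² - O) = -36 + (8 - 4*O + 4*O²) = -28 - 4*O + 4*O²)
b(R) = -2*R² (b(R) = (R*(-2))*R = (-2*R)*R = -2*R²)
(145 + 1/(b(o(0)) - 60))² = (145 + 1/(-2*(-28 - 4*0 + 4*0²)² - 60))² = (145 + 1/(-2*(-28 + 0 + 4*0)² - 60))² = (145 + 1/(-2*(-28 + 0 + 0)² - 60))² = (145 + 1/(-2*(-28)² - 60))² = (145 + 1/(-2*784 - 60))² = (145 + 1/(-1568 - 60))² = (145 + 1/(-1628))² = (145 - 1/1628)² = (236059/1628)² = 55723851481/2650384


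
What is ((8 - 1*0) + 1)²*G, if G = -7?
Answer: -567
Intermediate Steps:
((8 - 1*0) + 1)²*G = ((8 - 1*0) + 1)²*(-7) = ((8 + 0) + 1)²*(-7) = (8 + 1)²*(-7) = 9²*(-7) = 81*(-7) = -567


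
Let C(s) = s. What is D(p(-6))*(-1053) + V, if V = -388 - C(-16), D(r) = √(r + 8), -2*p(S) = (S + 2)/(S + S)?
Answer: -372 - 351*√282/2 ≈ -3319.1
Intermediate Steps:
p(S) = -(2 + S)/(4*S) (p(S) = -(S + 2)/(2*(S + S)) = -(2 + S)/(2*(2*S)) = -(2 + S)*1/(2*S)/2 = -(2 + S)/(4*S))
D(r) = √(8 + r)
V = -372 (V = -388 - 1*(-16) = -388 + 16 = -372)
D(p(-6))*(-1053) + V = √(8 + (¼)*(-2 - 1*(-6))/(-6))*(-1053) - 372 = √(8 + (¼)*(-⅙)*(-2 + 6))*(-1053) - 372 = √(8 + (¼)*(-⅙)*4)*(-1053) - 372 = √(8 - ⅙)*(-1053) - 372 = √(47/6)*(-1053) - 372 = (√282/6)*(-1053) - 372 = -351*√282/2 - 372 = -372 - 351*√282/2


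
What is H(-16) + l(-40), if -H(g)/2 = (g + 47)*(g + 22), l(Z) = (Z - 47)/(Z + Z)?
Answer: -29673/80 ≈ -370.91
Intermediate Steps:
l(Z) = (-47 + Z)/(2*Z) (l(Z) = (-47 + Z)/((2*Z)) = (-47 + Z)*(1/(2*Z)) = (-47 + Z)/(2*Z))
H(g) = -2*(22 + g)*(47 + g) (H(g) = -2*(g + 47)*(g + 22) = -2*(47 + g)*(22 + g) = -2*(22 + g)*(47 + g))
H(-16) + l(-40) = (-2068 - 138*(-16) - 2*(-16)²) + (½)*(-47 - 40)/(-40) = (-2068 + 2208 - 2*256) + (½)*(-1/40)*(-87) = (-2068 + 2208 - 512) + 87/80 = -372 + 87/80 = -29673/80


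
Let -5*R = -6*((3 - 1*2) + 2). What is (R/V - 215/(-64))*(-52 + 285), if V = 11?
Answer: 3023641/3520 ≈ 858.99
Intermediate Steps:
R = 18/5 (R = -(-6)*((3 - 1*2) + 2)/5 = -(-6)*((3 - 2) + 2)/5 = -(-6)*(1 + 2)/5 = -(-6)*3/5 = -⅕*(-18) = 18/5 ≈ 3.6000)
(R/V - 215/(-64))*(-52 + 285) = ((18/5)/11 - 215/(-64))*(-52 + 285) = ((18/5)*(1/11) - 215*(-1/64))*233 = (18/55 + 215/64)*233 = (12977/3520)*233 = 3023641/3520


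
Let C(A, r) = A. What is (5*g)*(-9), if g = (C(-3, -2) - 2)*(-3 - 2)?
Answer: -1125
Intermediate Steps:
g = 25 (g = (-3 - 2)*(-3 - 2) = -5*(-5) = 25)
(5*g)*(-9) = (5*25)*(-9) = 125*(-9) = -1125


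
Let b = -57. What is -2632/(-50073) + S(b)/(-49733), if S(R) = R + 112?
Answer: 128143241/2490280509 ≈ 0.051457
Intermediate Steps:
S(R) = 112 + R
-2632/(-50073) + S(b)/(-49733) = -2632/(-50073) + (112 - 57)/(-49733) = -2632*(-1/50073) + 55*(-1/49733) = 2632/50073 - 55/49733 = 128143241/2490280509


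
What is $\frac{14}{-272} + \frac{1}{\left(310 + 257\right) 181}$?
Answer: $- \frac{718253}{13957272} \approx -0.051461$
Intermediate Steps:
$\frac{14}{-272} + \frac{1}{\left(310 + 257\right) 181} = 14 \left(- \frac{1}{272}\right) + \frac{1}{567} \cdot \frac{1}{181} = - \frac{7}{136} + \frac{1}{567} \cdot \frac{1}{181} = - \frac{7}{136} + \frac{1}{102627} = - \frac{718253}{13957272}$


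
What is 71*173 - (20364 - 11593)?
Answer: 3512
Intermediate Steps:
71*173 - (20364 - 11593) = 12283 - 1*8771 = 12283 - 8771 = 3512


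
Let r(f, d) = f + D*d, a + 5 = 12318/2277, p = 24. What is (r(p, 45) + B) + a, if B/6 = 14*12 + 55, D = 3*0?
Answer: 1034069/759 ≈ 1362.4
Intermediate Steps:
D = 0
B = 1338 (B = 6*(14*12 + 55) = 6*(168 + 55) = 6*223 = 1338)
a = 311/759 (a = -5 + 12318/2277 = -5 + 12318*(1/2277) = -5 + 4106/759 = 311/759 ≈ 0.40975)
r(f, d) = f (r(f, d) = f + 0*d = f + 0 = f)
(r(p, 45) + B) + a = (24 + 1338) + 311/759 = 1362 + 311/759 = 1034069/759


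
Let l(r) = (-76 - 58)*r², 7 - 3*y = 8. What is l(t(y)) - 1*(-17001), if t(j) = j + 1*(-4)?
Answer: 130363/9 ≈ 14485.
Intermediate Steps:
y = -⅓ (y = 7/3 - ⅓*8 = 7/3 - 8/3 = -⅓ ≈ -0.33333)
t(j) = -4 + j (t(j) = j - 4 = -4 + j)
l(r) = -134*r²
l(t(y)) - 1*(-17001) = -134*(-4 - ⅓)² - 1*(-17001) = -134*(-13/3)² + 17001 = -134*169/9 + 17001 = -22646/9 + 17001 = 130363/9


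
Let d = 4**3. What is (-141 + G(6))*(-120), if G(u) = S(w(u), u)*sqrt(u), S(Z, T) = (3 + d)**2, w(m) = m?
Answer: 16920 - 538680*sqrt(6) ≈ -1.3026e+6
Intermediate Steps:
d = 64
S(Z, T) = 4489 (S(Z, T) = (3 + 64)**2 = 67**2 = 4489)
G(u) = 4489*sqrt(u)
(-141 + G(6))*(-120) = (-141 + 4489*sqrt(6))*(-120) = 16920 - 538680*sqrt(6)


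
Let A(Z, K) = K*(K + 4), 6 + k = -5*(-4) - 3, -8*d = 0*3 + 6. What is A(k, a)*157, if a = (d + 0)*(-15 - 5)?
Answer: 44745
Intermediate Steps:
d = -¾ (d = -(0*3 + 6)/8 = -(0 + 6)/8 = -⅛*6 = -¾ ≈ -0.75000)
k = 11 (k = -6 + (-5*(-4) - 3) = -6 + (20 - 3) = -6 + 17 = 11)
a = 15 (a = (-¾ + 0)*(-15 - 5) = -¾*(-20) = 15)
A(Z, K) = K*(4 + K)
A(k, a)*157 = (15*(4 + 15))*157 = (15*19)*157 = 285*157 = 44745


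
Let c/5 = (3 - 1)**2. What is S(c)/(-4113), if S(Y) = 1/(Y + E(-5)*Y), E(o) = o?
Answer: 1/329040 ≈ 3.0391e-6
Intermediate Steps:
c = 20 (c = 5*(3 - 1)**2 = 5*2**2 = 5*4 = 20)
S(Y) = -1/(4*Y) (S(Y) = 1/(Y - 5*Y) = 1/(-4*Y) = -1/(4*Y))
S(c)/(-4113) = -1/4/20/(-4113) = -1/4*1/20*(-1/4113) = -1/80*(-1/4113) = 1/329040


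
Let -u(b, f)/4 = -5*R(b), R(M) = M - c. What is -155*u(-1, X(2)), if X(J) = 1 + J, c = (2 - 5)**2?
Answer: 31000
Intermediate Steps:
c = 9 (c = (-3)**2 = 9)
R(M) = -9 + M (R(M) = M - 1*9 = M - 9 = -9 + M)
u(b, f) = -180 + 20*b (u(b, f) = -(-20)*(-9 + b) = -4*(45 - 5*b) = -180 + 20*b)
-155*u(-1, X(2)) = -155*(-180 + 20*(-1)) = -155*(-180 - 20) = -155*(-200) = 31000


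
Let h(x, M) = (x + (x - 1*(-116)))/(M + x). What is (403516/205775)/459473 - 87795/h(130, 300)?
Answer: -1784682024729595867/17775034636100 ≈ -1.0040e+5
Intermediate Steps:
h(x, M) = (116 + 2*x)/(M + x) (h(x, M) = (x + (x + 116))/(M + x) = (x + (116 + x))/(M + x) = (116 + 2*x)/(M + x))
(403516/205775)/459473 - 87795/h(130, 300) = (403516/205775)/459473 - 87795*(300 + 130)/(2*(58 + 130)) = (403516*(1/205775))*(1/459473) - 87795/(2*188/430) = (403516/205775)*(1/459473) - 87795/(2*(1/430)*188) = 403516/94548056575 - 87795/188/215 = 403516/94548056575 - 87795*215/188 = 403516/94548056575 - 18875925/188 = -1784682024729595867/17775034636100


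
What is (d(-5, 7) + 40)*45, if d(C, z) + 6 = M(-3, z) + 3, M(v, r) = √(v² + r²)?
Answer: 1665 + 45*√58 ≈ 2007.7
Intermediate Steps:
M(v, r) = √(r² + v²)
d(C, z) = -3 + √(9 + z²) (d(C, z) = -6 + (√(z² + (-3)²) + 3) = -6 + (√(z² + 9) + 3) = -6 + (√(9 + z²) + 3) = -6 + (3 + √(9 + z²)) = -3 + √(9 + z²))
(d(-5, 7) + 40)*45 = ((-3 + √(9 + 7²)) + 40)*45 = ((-3 + √(9 + 49)) + 40)*45 = ((-3 + √58) + 40)*45 = (37 + √58)*45 = 1665 + 45*√58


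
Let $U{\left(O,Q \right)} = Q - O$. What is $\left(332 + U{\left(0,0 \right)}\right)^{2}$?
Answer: $110224$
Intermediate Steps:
$\left(332 + U{\left(0,0 \right)}\right)^{2} = \left(332 + \left(0 - 0\right)\right)^{2} = \left(332 + \left(0 + 0\right)\right)^{2} = \left(332 + 0\right)^{2} = 332^{2} = 110224$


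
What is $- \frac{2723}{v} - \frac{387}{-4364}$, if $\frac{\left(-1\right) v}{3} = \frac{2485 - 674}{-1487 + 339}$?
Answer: $- \frac{13639778885}{23709612} \approx -575.29$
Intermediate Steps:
$v = \frac{5433}{1148}$ ($v = - 3 \frac{2485 - 674}{-1487 + 339} = - 3 \frac{1811}{-1148} = - 3 \cdot 1811 \left(- \frac{1}{1148}\right) = \left(-3\right) \left(- \frac{1811}{1148}\right) = \frac{5433}{1148} \approx 4.7326$)
$- \frac{2723}{v} - \frac{387}{-4364} = - \frac{2723}{\frac{5433}{1148}} - \frac{387}{-4364} = \left(-2723\right) \frac{1148}{5433} - - \frac{387}{4364} = - \frac{3126004}{5433} + \frac{387}{4364} = - \frac{13639778885}{23709612}$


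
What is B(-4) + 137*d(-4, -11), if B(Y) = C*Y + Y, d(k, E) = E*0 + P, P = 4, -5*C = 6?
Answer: 2744/5 ≈ 548.80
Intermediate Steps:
C = -6/5 (C = -⅕*6 = -6/5 ≈ -1.2000)
d(k, E) = 4 (d(k, E) = E*0 + 4 = 0 + 4 = 4)
B(Y) = -Y/5 (B(Y) = -6*Y/5 + Y = -Y/5)
B(-4) + 137*d(-4, -11) = -⅕*(-4) + 137*4 = ⅘ + 548 = 2744/5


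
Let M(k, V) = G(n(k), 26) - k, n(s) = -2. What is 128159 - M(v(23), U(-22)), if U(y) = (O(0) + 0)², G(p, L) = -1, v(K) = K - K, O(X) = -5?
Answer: 128160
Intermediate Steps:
v(K) = 0
U(y) = 25 (U(y) = (-5 + 0)² = (-5)² = 25)
M(k, V) = -1 - k
128159 - M(v(23), U(-22)) = 128159 - (-1 - 1*0) = 128159 - (-1 + 0) = 128159 - 1*(-1) = 128159 + 1 = 128160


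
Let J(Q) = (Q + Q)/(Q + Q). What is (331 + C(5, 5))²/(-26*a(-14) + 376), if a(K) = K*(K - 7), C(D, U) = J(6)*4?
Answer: -112225/7268 ≈ -15.441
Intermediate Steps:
J(Q) = 1 (J(Q) = (2*Q)/((2*Q)) = (2*Q)*(1/(2*Q)) = 1)
C(D, U) = 4 (C(D, U) = 1*4 = 4)
a(K) = K*(-7 + K)
(331 + C(5, 5))²/(-26*a(-14) + 376) = (331 + 4)²/(-(-364)*(-7 - 14) + 376) = 335²/(-(-364)*(-21) + 376) = 112225/(-26*294 + 376) = 112225/(-7644 + 376) = 112225/(-7268) = 112225*(-1/7268) = -112225/7268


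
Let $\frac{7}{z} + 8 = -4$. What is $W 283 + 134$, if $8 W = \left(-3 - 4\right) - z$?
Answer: $- \frac{8927}{96} \approx -92.99$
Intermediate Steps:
$z = - \frac{7}{12}$ ($z = \frac{7}{-8 - 4} = \frac{7}{-12} = 7 \left(- \frac{1}{12}\right) = - \frac{7}{12} \approx -0.58333$)
$W = - \frac{77}{96}$ ($W = \frac{\left(-3 - 4\right) - - \frac{7}{12}}{8} = \frac{-7 + \frac{7}{12}}{8} = \frac{1}{8} \left(- \frac{77}{12}\right) = - \frac{77}{96} \approx -0.80208$)
$W 283 + 134 = \left(- \frac{77}{96}\right) 283 + 134 = - \frac{21791}{96} + 134 = - \frac{8927}{96}$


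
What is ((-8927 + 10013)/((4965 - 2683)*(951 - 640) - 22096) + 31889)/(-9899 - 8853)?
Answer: -1827255735/1074498976 ≈ -1.7006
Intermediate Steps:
((-8927 + 10013)/((4965 - 2683)*(951 - 640) - 22096) + 31889)/(-9899 - 8853) = (1086/(2282*311 - 22096) + 31889)/(-18752) = (1086/(709702 - 22096) + 31889)*(-1/18752) = (1086/687606 + 31889)*(-1/18752) = (1086*(1/687606) + 31889)*(-1/18752) = (181/114601 + 31889)*(-1/18752) = (3654511470/114601)*(-1/18752) = -1827255735/1074498976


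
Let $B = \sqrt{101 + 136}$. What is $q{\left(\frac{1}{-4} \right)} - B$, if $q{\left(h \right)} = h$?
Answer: $- \frac{1}{4} - \sqrt{237} \approx -15.645$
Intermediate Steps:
$B = \sqrt{237} \approx 15.395$
$q{\left(\frac{1}{-4} \right)} - B = \frac{1}{-4} - \sqrt{237} = - \frac{1}{4} - \sqrt{237}$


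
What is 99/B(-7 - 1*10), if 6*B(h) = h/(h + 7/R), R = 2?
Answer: 8019/17 ≈ 471.71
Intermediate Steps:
B(h) = h/(6*(7/2 + h)) (B(h) = (h/(h + 7/2))/6 = (h/(7/2 + h))/6 = h/(6*(7/2 + h)))
99/B(-7 - 1*10) = 99/(((-7 - 1*10)/(3*(7 + 2*(-7 - 1*10))))) = 99/(((-7 - 10)/(3*(7 + 2*(-7 - 10))))) = 99/(((⅓)*(-17)/(7 + 2*(-17)))) = 99/(((⅓)*(-17)/(7 - 34))) = 99/(((⅓)*(-17)/(-27))) = 99/(((⅓)*(-17)*(-1/27))) = 99/(17/81) = 99*(81/17) = 8019/17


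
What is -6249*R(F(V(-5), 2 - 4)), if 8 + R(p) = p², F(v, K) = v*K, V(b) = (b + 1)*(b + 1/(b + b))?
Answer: -258808584/25 ≈ -1.0352e+7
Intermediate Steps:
V(b) = (1 + b)*(b + 1/(2*b))
F(v, K) = K*v
R(p) = -8 + p²
-6249*R(F(V(-5), 2 - 4)) = -6249*(-8 + ((2 - 4)*(½ - 5 + (-5)² + (½)/(-5)))²) = -6249*(-8 + (-2*(½ - 5 + 25 + (½)*(-⅕)))²) = -6249*(-8 + (-2*(½ - 5 + 25 - ⅒))²) = -6249*(-8 + (-2*102/5)²) = -6249*(-8 + (-204/5)²) = -6249*(-8 + 41616/25) = -6249*41416/25 = -258808584/25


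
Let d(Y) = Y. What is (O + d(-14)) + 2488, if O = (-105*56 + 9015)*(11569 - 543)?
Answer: 34568984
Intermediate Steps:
O = 34566510 (O = (-5880 + 9015)*11026 = 3135*11026 = 34566510)
(O + d(-14)) + 2488 = (34566510 - 14) + 2488 = 34566496 + 2488 = 34568984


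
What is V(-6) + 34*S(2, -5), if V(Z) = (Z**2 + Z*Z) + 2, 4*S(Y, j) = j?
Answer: 63/2 ≈ 31.500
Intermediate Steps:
S(Y, j) = j/4
V(Z) = 2 + 2*Z**2 (V(Z) = (Z**2 + Z**2) + 2 = 2*Z**2 + 2 = 2 + 2*Z**2)
V(-6) + 34*S(2, -5) = (2 + 2*(-6)**2) + 34*((1/4)*(-5)) = (2 + 2*36) + 34*(-5/4) = (2 + 72) - 85/2 = 74 - 85/2 = 63/2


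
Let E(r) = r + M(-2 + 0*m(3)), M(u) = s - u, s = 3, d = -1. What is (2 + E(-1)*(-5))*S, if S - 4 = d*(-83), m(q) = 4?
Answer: -1566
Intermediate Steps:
M(u) = 3 - u
E(r) = 5 + r (E(r) = r + (3 - (-2 + 0*4)) = r + (3 - (-2 + 0)) = r + (3 - 1*(-2)) = r + (3 + 2) = r + 5 = 5 + r)
S = 87 (S = 4 - 1*(-83) = 4 + 83 = 87)
(2 + E(-1)*(-5))*S = (2 + (5 - 1)*(-5))*87 = (2 + 4*(-5))*87 = (2 - 20)*87 = -18*87 = -1566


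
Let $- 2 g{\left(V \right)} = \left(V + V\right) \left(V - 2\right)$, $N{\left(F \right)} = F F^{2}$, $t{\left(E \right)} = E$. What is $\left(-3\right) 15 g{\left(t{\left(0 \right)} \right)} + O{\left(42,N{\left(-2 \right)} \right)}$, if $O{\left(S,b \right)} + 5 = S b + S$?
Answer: $-299$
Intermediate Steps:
$N{\left(F \right)} = F^{3}$
$O{\left(S,b \right)} = -5 + S + S b$ ($O{\left(S,b \right)} = -5 + \left(S b + S\right) = -5 + \left(S + S b\right) = -5 + S + S b$)
$g{\left(V \right)} = - V \left(-2 + V\right)$ ($g{\left(V \right)} = - \frac{\left(V + V\right) \left(V - 2\right)}{2} = - \frac{2 V \left(-2 + V\right)}{2} = - V \left(-2 + V\right)$)
$\left(-3\right) 15 g{\left(t{\left(0 \right)} \right)} + O{\left(42,N{\left(-2 \right)} \right)} = \left(-3\right) 15 \cdot 0 \left(2 - 0\right) + \left(-5 + 42 + 42 \left(-2\right)^{3}\right) = - 45 \cdot 0 \left(2 + 0\right) + \left(-5 + 42 + 42 \left(-8\right)\right) = - 45 \cdot 0 \cdot 2 - 299 = \left(-45\right) 0 - 299 = 0 - 299 = -299$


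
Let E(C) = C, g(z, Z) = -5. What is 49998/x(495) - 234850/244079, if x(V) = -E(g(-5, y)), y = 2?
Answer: 1109298872/110945 ≈ 9998.6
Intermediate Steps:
x(V) = 5 (x(V) = -1*(-5) = 5)
49998/x(495) - 234850/244079 = 49998/5 - 234850/244079 = 49998*(1/5) - 234850*1/244079 = 49998/5 - 21350/22189 = 1109298872/110945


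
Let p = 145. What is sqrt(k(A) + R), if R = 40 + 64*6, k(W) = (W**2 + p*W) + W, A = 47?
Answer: 3*sqrt(1055) ≈ 97.442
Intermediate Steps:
k(W) = W**2 + 146*W (k(W) = (W**2 + 145*W) + W = W**2 + 146*W)
R = 424 (R = 40 + 384 = 424)
sqrt(k(A) + R) = sqrt(47*(146 + 47) + 424) = sqrt(47*193 + 424) = sqrt(9071 + 424) = sqrt(9495) = 3*sqrt(1055)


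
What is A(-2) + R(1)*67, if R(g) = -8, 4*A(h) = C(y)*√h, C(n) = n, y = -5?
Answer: -536 - 5*I*√2/4 ≈ -536.0 - 1.7678*I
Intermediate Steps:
A(h) = -5*√h/4 (A(h) = (-5*√h)/4 = -5*√h/4)
A(-2) + R(1)*67 = -5*I*√2/4 - 8*67 = -5*I*√2/4 - 536 = -536 - 5*I*√2/4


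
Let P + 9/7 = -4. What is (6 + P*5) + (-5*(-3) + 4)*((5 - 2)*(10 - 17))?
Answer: -2936/7 ≈ -419.43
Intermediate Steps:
P = -37/7 (P = -9/7 - 4 = -37/7 ≈ -5.2857)
(6 + P*5) + (-5*(-3) + 4)*((5 - 2)*(10 - 17)) = (6 - 37/7*5) + (-5*(-3) + 4)*((5 - 2)*(10 - 17)) = (6 - 185/7) + (15 + 4)*(3*(-7)) = -143/7 + 19*(-21) = -143/7 - 399 = -2936/7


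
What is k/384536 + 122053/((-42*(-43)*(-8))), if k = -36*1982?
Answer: -5995583263/694472016 ≈ -8.6333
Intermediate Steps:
k = -71352
k/384536 + 122053/((-42*(-43)*(-8))) = -71352/384536 + 122053/((-42*(-43)*(-8))) = -71352*1/384536 + 122053/((1806*(-8))) = -8919/48067 + 122053/(-14448) = -8919/48067 + 122053*(-1/14448) = -8919/48067 - 122053/14448 = -5995583263/694472016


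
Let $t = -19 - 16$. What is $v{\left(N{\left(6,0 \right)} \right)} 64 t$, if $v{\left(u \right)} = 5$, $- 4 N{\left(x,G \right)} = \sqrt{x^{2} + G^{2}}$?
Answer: $-11200$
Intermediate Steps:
$N{\left(x,G \right)} = - \frac{\sqrt{G^{2} + x^{2}}}{4}$ ($N{\left(x,G \right)} = - \frac{\sqrt{x^{2} + G^{2}}}{4} = - \frac{\sqrt{G^{2} + x^{2}}}{4}$)
$t = -35$
$v{\left(N{\left(6,0 \right)} \right)} 64 t = 5 \cdot 64 \left(-35\right) = 320 \left(-35\right) = -11200$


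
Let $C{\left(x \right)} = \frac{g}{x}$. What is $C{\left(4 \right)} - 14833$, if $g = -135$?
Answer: $- \frac{59467}{4} \approx -14867.0$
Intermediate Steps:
$C{\left(x \right)} = - \frac{135}{x}$
$C{\left(4 \right)} - 14833 = - \frac{135}{4} - 14833 = - \frac{59467}{4}$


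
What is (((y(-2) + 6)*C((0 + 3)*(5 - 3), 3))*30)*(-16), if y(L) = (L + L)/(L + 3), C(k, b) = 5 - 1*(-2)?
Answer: -6720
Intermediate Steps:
C(k, b) = 7 (C(k, b) = 5 + 2 = 7)
y(L) = 2*L/(3 + L) (y(L) = (2*L)/(3 + L) = 2*L/(3 + L))
(((y(-2) + 6)*C((0 + 3)*(5 - 3), 3))*30)*(-16) = (((2*(-2)/(3 - 2) + 6)*7)*30)*(-16) = (((2*(-2)/1 + 6)*7)*30)*(-16) = (((2*(-2)*1 + 6)*7)*30)*(-16) = (((-4 + 6)*7)*30)*(-16) = ((2*7)*30)*(-16) = (14*30)*(-16) = 420*(-16) = -6720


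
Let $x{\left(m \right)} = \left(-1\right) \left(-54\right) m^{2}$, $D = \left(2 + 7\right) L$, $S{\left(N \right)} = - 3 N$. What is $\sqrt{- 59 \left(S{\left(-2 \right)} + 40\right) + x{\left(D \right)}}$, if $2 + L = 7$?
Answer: $2 \sqrt{26659} \approx 326.55$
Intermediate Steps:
$L = 5$ ($L = -2 + 7 = 5$)
$D = 45$ ($D = \left(2 + 7\right) 5 = 9 \cdot 5 = 45$)
$x{\left(m \right)} = 54 m^{2}$
$\sqrt{- 59 \left(S{\left(-2 \right)} + 40\right) + x{\left(D \right)}} = \sqrt{- 59 \left(\left(-3\right) \left(-2\right) + 40\right) + 54 \cdot 45^{2}} = \sqrt{- 59 \left(6 + 40\right) + 54 \cdot 2025} = \sqrt{\left(-59\right) 46 + 109350} = \sqrt{-2714 + 109350} = \sqrt{106636} = 2 \sqrt{26659}$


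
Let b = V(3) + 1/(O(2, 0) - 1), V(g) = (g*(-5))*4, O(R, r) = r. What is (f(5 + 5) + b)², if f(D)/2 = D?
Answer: 1681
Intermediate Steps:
f(D) = 2*D
V(g) = -20*g (V(g) = -5*g*4 = -20*g)
b = -61 (b = -20*3 + 1/(0 - 1) = -60 + 1/(-1) = -60 + 1*(-1) = -60 - 1 = -61)
(f(5 + 5) + b)² = (2*(5 + 5) - 61)² = (2*10 - 61)² = (20 - 61)² = (-41)² = 1681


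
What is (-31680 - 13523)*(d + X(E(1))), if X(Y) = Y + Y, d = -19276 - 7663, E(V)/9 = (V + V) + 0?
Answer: 1216096309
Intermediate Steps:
E(V) = 18*V (E(V) = 9*((V + V) + 0) = 9*(2*V + 0) = 9*(2*V) = 18*V)
d = -26939
X(Y) = 2*Y
(-31680 - 13523)*(d + X(E(1))) = (-31680 - 13523)*(-26939 + 2*(18*1)) = -45203*(-26939 + 2*18) = -45203*(-26939 + 36) = -45203*(-26903) = 1216096309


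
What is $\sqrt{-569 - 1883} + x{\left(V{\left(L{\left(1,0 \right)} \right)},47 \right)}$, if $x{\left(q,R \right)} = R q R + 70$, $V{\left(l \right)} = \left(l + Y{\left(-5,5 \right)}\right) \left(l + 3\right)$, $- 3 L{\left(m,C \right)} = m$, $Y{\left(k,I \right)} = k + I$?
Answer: $- \frac{17042}{9} + 2 i \sqrt{613} \approx -1893.6 + 49.518 i$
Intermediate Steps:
$Y{\left(k,I \right)} = I + k$
$L{\left(m,C \right)} = - \frac{m}{3}$
$V{\left(l \right)} = l \left(3 + l\right)$ ($V{\left(l \right)} = \left(l + \left(5 - 5\right)\right) \left(l + 3\right) = \left(l + 0\right) \left(3 + l\right) = l \left(3 + l\right)$)
$x{\left(q,R \right)} = 70 + q R^{2}$ ($x{\left(q,R \right)} = q R^{2} + 70 = 70 + q R^{2}$)
$\sqrt{-569 - 1883} + x{\left(V{\left(L{\left(1,0 \right)} \right)},47 \right)} = \sqrt{-569 - 1883} + \left(70 + \left(- \frac{1}{3}\right) 1 \left(3 - \frac{1}{3}\right) 47^{2}\right) = \sqrt{-2452} + \left(70 + - \frac{3 - \frac{1}{3}}{3} \cdot 2209\right) = 2 i \sqrt{613} + \left(70 + \left(- \frac{1}{3}\right) \frac{8}{3} \cdot 2209\right) = 2 i \sqrt{613} + \left(70 - \frac{17672}{9}\right) = 2 i \sqrt{613} - \frac{17042}{9} = - \frac{17042}{9} + 2 i \sqrt{613}$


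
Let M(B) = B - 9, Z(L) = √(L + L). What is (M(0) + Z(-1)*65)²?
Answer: (-9 + 65*I*√2)² ≈ -8369.0 - 1654.6*I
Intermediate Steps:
Z(L) = √2*√L (Z(L) = √(2*L) = √2*√L)
M(B) = -9 + B
(M(0) + Z(-1)*65)² = ((-9 + 0) + (√2*√(-1))*65)² = (-9 + (√2*I)*65)² = (-9 + (I*√2)*65)² = (-9 + 65*I*√2)²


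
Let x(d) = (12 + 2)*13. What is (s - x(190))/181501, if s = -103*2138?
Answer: -220396/181501 ≈ -1.2143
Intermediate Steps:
x(d) = 182 (x(d) = 14*13 = 182)
s = -220214
(s - x(190))/181501 = (-220214 - 1*182)/181501 = (-220214 - 182)*(1/181501) = -220396*1/181501 = -220396/181501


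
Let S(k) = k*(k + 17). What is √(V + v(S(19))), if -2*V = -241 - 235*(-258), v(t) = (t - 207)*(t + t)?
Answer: √2489366/2 ≈ 788.89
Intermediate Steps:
S(k) = k*(17 + k)
v(t) = 2*t*(-207 + t) (v(t) = (-207 + t)*(2*t) = 2*t*(-207 + t))
V = -60389/2 (V = -(-241 - 235*(-258))/2 = -(-241 + 60630)/2 = -½*60389 = -60389/2 ≈ -30195.)
√(V + v(S(19))) = √(-60389/2 + 2*(19*(17 + 19))*(-207 + 19*(17 + 19))) = √(-60389/2 + 2*(19*36)*(-207 + 19*36)) = √(-60389/2 + 2*684*(-207 + 684)) = √(-60389/2 + 2*684*477) = √(-60389/2 + 652536) = √(1244683/2) = √2489366/2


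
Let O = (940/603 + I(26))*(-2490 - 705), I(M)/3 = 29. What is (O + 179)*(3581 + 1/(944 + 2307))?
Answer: -220558721583184/217817 ≈ -1.0126e+9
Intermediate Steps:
I(M) = 87 (I(M) = 3*29 = 87)
O = -18957355/67 (O = (940/603 + 87)*(-2490 - 705) = (940*(1/603) + 87)*(-3195) = (940/603 + 87)*(-3195) = (53401/603)*(-3195) = -18957355/67 ≈ -2.8295e+5)
(O + 179)*(3581 + 1/(944 + 2307)) = (-18957355/67 + 179)*(3581 + 1/(944 + 2307)) = -18945362*(3581 + 1/3251)/67 = -18945362/67*11641832/3251 = -220558721583184/217817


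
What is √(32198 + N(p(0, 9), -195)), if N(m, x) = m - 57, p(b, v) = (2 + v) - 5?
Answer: √32147 ≈ 179.30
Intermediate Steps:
p(b, v) = -3 + v
N(m, x) = -57 + m
√(32198 + N(p(0, 9), -195)) = √(32198 + (-57 + (-3 + 9))) = √(32198 + (-57 + 6)) = √(32198 - 51) = √32147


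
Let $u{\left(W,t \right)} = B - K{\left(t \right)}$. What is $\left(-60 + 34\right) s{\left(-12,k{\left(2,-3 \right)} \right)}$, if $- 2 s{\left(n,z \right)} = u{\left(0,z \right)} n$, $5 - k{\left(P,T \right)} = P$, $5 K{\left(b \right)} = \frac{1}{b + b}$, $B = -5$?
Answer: $\frac{3926}{5} \approx 785.2$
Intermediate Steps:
$K{\left(b \right)} = \frac{1}{10 b}$ ($K{\left(b \right)} = \frac{1}{5 \left(b + b\right)} = \frac{1}{5 \cdot 2 b} = \frac{\frac{1}{2} \frac{1}{b}}{5} = \frac{1}{10 b}$)
$k{\left(P,T \right)} = 5 - P$
$u{\left(W,t \right)} = -5 - \frac{1}{10 t}$
$s{\left(n,z \right)} = - \frac{n \left(-5 - \frac{1}{10 z}\right)}{2}$ ($s{\left(n,z \right)} = - \frac{\left(-5 - \frac{1}{10 z}\right) n}{2} = - \frac{n \left(-5 - \frac{1}{10 z}\right)}{2}$)
$\left(-60 + 34\right) s{\left(-12,k{\left(2,-3 \right)} \right)} = \left(-60 + 34\right) \frac{1}{20} \left(-12\right) \frac{1}{5 - 2} \left(1 + 50 \left(5 - 2\right)\right) = - 26 \cdot \frac{1}{20} \left(-12\right) \frac{1}{5 - 2} \left(1 + 50 \left(5 - 2\right)\right) = - 26 \cdot \frac{1}{20} \left(-12\right) \frac{1}{3} \left(1 + 50 \cdot 3\right) = - 26 \cdot \frac{1}{20} \left(-12\right) \frac{1}{3} \left(1 + 150\right) = - 26 \cdot \frac{1}{20} \left(-12\right) \frac{1}{3} \cdot 151 = \left(-26\right) \left(- \frac{151}{5}\right) = \frac{3926}{5}$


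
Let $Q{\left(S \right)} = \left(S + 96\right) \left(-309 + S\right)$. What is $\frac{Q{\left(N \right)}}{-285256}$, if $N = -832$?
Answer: $- \frac{104972}{35657} \approx -2.9439$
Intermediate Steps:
$Q{\left(S \right)} = \left(-309 + S\right) \left(96 + S\right)$ ($Q{\left(S \right)} = \left(96 + S\right) \left(-309 + S\right) = \left(-309 + S\right) \left(96 + S\right)$)
$\frac{Q{\left(N \right)}}{-285256} = \frac{-29664 + \left(-832\right)^{2} - -177216}{-285256} = \left(-29664 + 692224 + 177216\right) \left(- \frac{1}{285256}\right) = 839776 \left(- \frac{1}{285256}\right) = - \frac{104972}{35657}$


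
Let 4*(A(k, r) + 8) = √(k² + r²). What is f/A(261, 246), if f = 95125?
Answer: 12176000/127613 + 1141500*√14293/127613 ≈ 1164.8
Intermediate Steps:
A(k, r) = -8 + √(k² + r²)/4
f/A(261, 246) = 95125/(-8 + √(261² + 246²)/4) = 95125/(-8 + √(68121 + 60516)/4) = 95125/(-8 + √128637/4) = 95125/(-8 + (3*√14293)/4) = 95125/(-8 + 3*√14293/4)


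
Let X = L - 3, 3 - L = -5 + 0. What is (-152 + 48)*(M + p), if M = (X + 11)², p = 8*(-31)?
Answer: -832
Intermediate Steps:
L = 8 (L = 3 - (-5 + 0) = 3 - 1*(-5) = 3 + 5 = 8)
p = -248
X = 5 (X = 8 - 3 = 5)
M = 256 (M = (5 + 11)² = 16² = 256)
(-152 + 48)*(M + p) = (-152 + 48)*(256 - 248) = -104*8 = -832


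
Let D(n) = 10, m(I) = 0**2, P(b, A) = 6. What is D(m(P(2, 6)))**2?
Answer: 100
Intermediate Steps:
m(I) = 0
D(m(P(2, 6)))**2 = 10**2 = 100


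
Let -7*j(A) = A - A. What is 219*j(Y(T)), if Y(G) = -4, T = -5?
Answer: 0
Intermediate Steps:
j(A) = 0 (j(A) = -(A - A)/7 = -⅐*0 = 0)
219*j(Y(T)) = 219*0 = 0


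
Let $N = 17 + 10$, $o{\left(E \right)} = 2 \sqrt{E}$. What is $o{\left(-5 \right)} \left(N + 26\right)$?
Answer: $106 i \sqrt{5} \approx 237.02 i$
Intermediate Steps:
$N = 27$
$o{\left(-5 \right)} \left(N + 26\right) = 2 \sqrt{-5} \left(27 + 26\right) = 2 i \sqrt{5} \cdot 53 = 106 i \sqrt{5}$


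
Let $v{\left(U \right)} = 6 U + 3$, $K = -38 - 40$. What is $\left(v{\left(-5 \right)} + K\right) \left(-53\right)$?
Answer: $5565$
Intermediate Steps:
$K = -78$
$v{\left(U \right)} = 3 + 6 U$
$\left(v{\left(-5 \right)} + K\right) \left(-53\right) = \left(\left(3 + 6 \left(-5\right)\right) - 78\right) \left(-53\right) = \left(\left(3 - 30\right) - 78\right) \left(-53\right) = \left(-27 - 78\right) \left(-53\right) = \left(-105\right) \left(-53\right) = 5565$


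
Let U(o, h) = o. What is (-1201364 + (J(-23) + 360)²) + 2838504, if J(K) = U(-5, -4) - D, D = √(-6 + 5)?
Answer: 1763164 - 710*I ≈ 1.7632e+6 - 710.0*I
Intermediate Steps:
D = I (D = √(-1) = I ≈ 1.0*I)
J(K) = -5 - I
(-1201364 + (J(-23) + 360)²) + 2838504 = (-1201364 + ((-5 - I) + 360)²) + 2838504 = (-1201364 + (355 - I)²) + 2838504 = 1637140 + (355 - I)²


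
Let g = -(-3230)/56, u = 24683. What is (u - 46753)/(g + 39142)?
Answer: -617960/1097591 ≈ -0.56301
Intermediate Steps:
g = 1615/28 (g = -(-3230)/56 = -5*(-323/28) = 1615/28 ≈ 57.679)
(u - 46753)/(g + 39142) = (24683 - 46753)/(1615/28 + 39142) = -22070/1097591/28 = -22070*28/1097591 = -617960/1097591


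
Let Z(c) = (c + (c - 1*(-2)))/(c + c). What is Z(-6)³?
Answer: 125/216 ≈ 0.57870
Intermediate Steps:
Z(c) = (2 + 2*c)/(2*c) (Z(c) = (c + (c + 2))/((2*c)) = (c + (2 + c))*(1/(2*c)) = (2 + 2*c)*(1/(2*c)) = (2 + 2*c)/(2*c))
Z(-6)³ = ((1 - 6)/(-6))³ = (-⅙*(-5))³ = (⅚)³ = 125/216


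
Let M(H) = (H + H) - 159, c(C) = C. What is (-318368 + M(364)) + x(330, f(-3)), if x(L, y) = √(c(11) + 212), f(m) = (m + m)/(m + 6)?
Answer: -317799 + √223 ≈ -3.1778e+5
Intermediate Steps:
f(m) = 2*m/(6 + m) (f(m) = (2*m)/(6 + m) = 2*m/(6 + m))
x(L, y) = √223 (x(L, y) = √(11 + 212) = √223)
M(H) = -159 + 2*H (M(H) = 2*H - 159 = -159 + 2*H)
(-318368 + M(364)) + x(330, f(-3)) = (-318368 + (-159 + 2*364)) + √223 = (-318368 + (-159 + 728)) + √223 = (-318368 + 569) + √223 = -317799 + √223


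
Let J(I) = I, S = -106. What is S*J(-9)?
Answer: 954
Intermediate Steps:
S*J(-9) = -106*(-9) = 954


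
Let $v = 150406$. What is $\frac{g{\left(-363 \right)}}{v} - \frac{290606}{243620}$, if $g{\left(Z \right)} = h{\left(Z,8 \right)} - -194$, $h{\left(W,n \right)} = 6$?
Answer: $- \frac{10915040509}{9160477430} \approx -1.1915$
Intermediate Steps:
$g{\left(Z \right)} = 200$ ($g{\left(Z \right)} = 6 - -194 = 6 + 194 = 200$)
$\frac{g{\left(-363 \right)}}{v} - \frac{290606}{243620} = \frac{200}{150406} - \frac{290606}{243620} = 200 \cdot \frac{1}{150406} - \frac{145303}{121810} = \frac{100}{75203} - \frac{145303}{121810} = - \frac{10915040509}{9160477430}$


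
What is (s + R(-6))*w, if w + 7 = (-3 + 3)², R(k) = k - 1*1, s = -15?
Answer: 154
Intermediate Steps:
R(k) = -1 + k (R(k) = k - 1 = -1 + k)
w = -7 (w = -7 + (-3 + 3)² = -7 + 0² = -7 + 0 = -7)
(s + R(-6))*w = (-15 + (-1 - 6))*(-7) = (-15 - 7)*(-7) = -22*(-7) = 154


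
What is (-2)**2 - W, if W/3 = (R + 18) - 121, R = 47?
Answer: 172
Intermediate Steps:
W = -168 (W = 3*((47 + 18) - 121) = 3*(65 - 121) = 3*(-56) = -168)
(-2)**2 - W = (-2)**2 - 1*(-168) = 4 + 168 = 172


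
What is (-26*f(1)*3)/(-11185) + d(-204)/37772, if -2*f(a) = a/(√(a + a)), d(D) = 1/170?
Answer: 1/6421240 - 39*√2/22370 ≈ -0.0024654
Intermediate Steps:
d(D) = 1/170
f(a) = -√2*√a/4 (f(a) = -a/(2*(√(a + a))) = -a/(2*(√(2*a))) = -a/(2*(√2*√a)) = -a*√2/(2*√a)/2 = -√2*√a/4)
(-26*f(1)*3)/(-11185) + d(-204)/37772 = (-(-13)*√2*√1/2*3)/(-11185) + (1/170)/37772 = (-(-13)*√2/2*3)*(-1/11185) + (1/170)*(1/37772) = (-(-13)*√2/2*3)*(-1/11185) + 1/6421240 = ((13*√2/2)*3)*(-1/11185) + 1/6421240 = (39*√2/2)*(-1/11185) + 1/6421240 = -39*√2/22370 + 1/6421240 = 1/6421240 - 39*√2/22370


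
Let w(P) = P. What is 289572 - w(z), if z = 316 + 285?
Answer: 288971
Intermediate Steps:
z = 601
289572 - w(z) = 289572 - 1*601 = 289572 - 601 = 288971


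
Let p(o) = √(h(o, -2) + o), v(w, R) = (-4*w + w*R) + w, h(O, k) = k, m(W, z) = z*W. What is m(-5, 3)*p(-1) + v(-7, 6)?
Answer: -21 - 15*I*√3 ≈ -21.0 - 25.981*I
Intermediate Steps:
m(W, z) = W*z
v(w, R) = -3*w + R*w (v(w, R) = (-4*w + R*w) + w = -3*w + R*w)
p(o) = √(-2 + o)
m(-5, 3)*p(-1) + v(-7, 6) = (-5*3)*√(-2 - 1) - 7*(-3 + 6) = -15*I*√3 - 7*3 = -15*I*√3 - 21 = -21 - 15*I*√3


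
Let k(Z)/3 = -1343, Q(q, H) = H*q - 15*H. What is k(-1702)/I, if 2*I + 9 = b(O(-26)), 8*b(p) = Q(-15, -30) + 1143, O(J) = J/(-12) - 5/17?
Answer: -21488/657 ≈ -32.706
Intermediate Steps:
Q(q, H) = -15*H + H*q
k(Z) = -4029 (k(Z) = 3*(-1343) = -4029)
O(J) = -5/17 - J/12 (O(J) = J*(-1/12) - 5*1/17 = -J/12 - 5/17 = -5/17 - J/12)
b(p) = 2043/8 (b(p) = (-30*(-15 - 15) + 1143)/8 = (-30*(-30) + 1143)/8 = (900 + 1143)/8 = (⅛)*2043 = 2043/8)
I = 1971/16 (I = -9/2 + (½)*(2043/8) = -9/2 + 2043/16 = 1971/16 ≈ 123.19)
k(-1702)/I = -4029/1971/16 = -4029*16/1971 = -21488/657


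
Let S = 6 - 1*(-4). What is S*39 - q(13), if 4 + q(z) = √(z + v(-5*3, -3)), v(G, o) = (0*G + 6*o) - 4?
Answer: 394 - 3*I ≈ 394.0 - 3.0*I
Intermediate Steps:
v(G, o) = -4 + 6*o (v(G, o) = (0 + 6*o) - 4 = 6*o - 4 = -4 + 6*o)
S = 10 (S = 6 + 4 = 10)
q(z) = -4 + √(-22 + z) (q(z) = -4 + √(z + (-4 + 6*(-3))) = -4 + √(z + (-4 - 18)) = -4 + √(z - 22) = -4 + √(-22 + z))
S*39 - q(13) = 10*39 - (-4 + √(-22 + 13)) = 390 - (-4 + √(-9)) = 390 - (-4 + 3*I) = 390 + (4 - 3*I) = 394 - 3*I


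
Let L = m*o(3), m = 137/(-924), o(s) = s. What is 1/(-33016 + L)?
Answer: -308/10169065 ≈ -3.0288e-5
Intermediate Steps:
m = -137/924 (m = 137*(-1/924) = -137/924 ≈ -0.14827)
L = -137/308 (L = -137/924*3 = -137/308 ≈ -0.44481)
1/(-33016 + L) = 1/(-33016 - 137/308) = 1/(-10169065/308) = -308/10169065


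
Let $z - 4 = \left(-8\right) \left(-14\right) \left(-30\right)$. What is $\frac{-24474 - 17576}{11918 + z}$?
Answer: $- \frac{21025}{4281} \approx -4.9112$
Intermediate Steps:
$z = -3356$ ($z = 4 + \left(-8\right) \left(-14\right) \left(-30\right) = 4 + 112 \left(-30\right) = 4 - 3360 = -3356$)
$\frac{-24474 - 17576}{11918 + z} = \frac{-24474 - 17576}{11918 - 3356} = - \frac{42050}{8562} = \left(-42050\right) \frac{1}{8562} = - \frac{21025}{4281}$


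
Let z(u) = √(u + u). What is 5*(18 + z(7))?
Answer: 90 + 5*√14 ≈ 108.71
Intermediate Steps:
z(u) = √2*√u (z(u) = √(2*u) = √2*√u)
5*(18 + z(7)) = 5*(18 + √2*√7) = 5*(18 + √14) = 90 + 5*√14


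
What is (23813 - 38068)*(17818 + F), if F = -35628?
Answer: 253881550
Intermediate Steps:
(23813 - 38068)*(17818 + F) = (23813 - 38068)*(17818 - 35628) = -14255*(-17810) = 253881550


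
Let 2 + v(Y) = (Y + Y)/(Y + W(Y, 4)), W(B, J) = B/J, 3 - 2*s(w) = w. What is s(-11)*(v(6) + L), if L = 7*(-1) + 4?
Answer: -119/5 ≈ -23.800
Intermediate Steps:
s(w) = 3/2 - w/2
v(Y) = -⅖ (v(Y) = -2 + (Y + Y)/(Y + Y/4) = -2 + (2*Y)/(Y + Y*(¼)) = -2 + (2*Y)/(Y + Y/4) = -2 + (2*Y)/((5*Y/4)) = -2 + (2*Y)*(4/(5*Y)) = -2 + 8/5 = -⅖)
L = -3 (L = -7 + 4 = -3)
s(-11)*(v(6) + L) = (3/2 - ½*(-11))*(-⅖ - 3) = (3/2 + 11/2)*(-17/5) = 7*(-17/5) = -119/5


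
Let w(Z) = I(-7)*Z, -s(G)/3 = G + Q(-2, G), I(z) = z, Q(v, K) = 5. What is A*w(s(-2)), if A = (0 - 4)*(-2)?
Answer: 504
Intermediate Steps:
A = 8 (A = -4*(-2) = 8)
s(G) = -15 - 3*G (s(G) = -3*(G + 5) = -3*(5 + G) = -15 - 3*G)
w(Z) = -7*Z
A*w(s(-2)) = 8*(-7*(-15 - 3*(-2))) = 8*(-7*(-15 + 6)) = 8*(-7*(-9)) = 8*63 = 504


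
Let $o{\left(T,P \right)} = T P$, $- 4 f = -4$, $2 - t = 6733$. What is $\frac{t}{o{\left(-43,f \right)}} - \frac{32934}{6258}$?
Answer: $\frac{6784406}{44849} \approx 151.27$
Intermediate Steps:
$t = -6731$ ($t = 2 - 6733 = -6731$)
$f = 1$ ($f = \left(- \frac{1}{4}\right) \left(-4\right) = 1$)
$o{\left(T,P \right)} = P T$
$\frac{t}{o{\left(-43,f \right)}} - \frac{32934}{6258} = - \frac{6731}{1 \left(-43\right)} - \frac{32934}{6258} = - \frac{6731}{-43} - \frac{5489}{1043} = \left(-6731\right) \left(- \frac{1}{43}\right) - \frac{5489}{1043} = \frac{6731}{43} - \frac{5489}{1043} = \frac{6784406}{44849}$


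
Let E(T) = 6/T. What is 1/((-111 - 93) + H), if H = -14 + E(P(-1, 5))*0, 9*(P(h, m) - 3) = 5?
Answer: -1/218 ≈ -0.0045872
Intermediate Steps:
P(h, m) = 32/9 (P(h, m) = 3 + (⅑)*5 = 3 + 5/9 = 32/9)
H = -14 (H = -14 + (6/(32/9))*0 = -14 + (6*(9/32))*0 = -14 + (27/16)*0 = -14 + 0 = -14)
1/((-111 - 93) + H) = 1/((-111 - 93) - 14) = 1/(-204 - 14) = 1/(-218) = -1/218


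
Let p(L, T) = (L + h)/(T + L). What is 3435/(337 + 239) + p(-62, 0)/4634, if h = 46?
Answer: 82242683/13790784 ≈ 5.9636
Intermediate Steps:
p(L, T) = (46 + L)/(L + T) (p(L, T) = (L + 46)/(T + L) = (46 + L)/(L + T))
3435/(337 + 239) + p(-62, 0)/4634 = 3435/(337 + 239) + ((46 - 62)/(-62 + 0))/4634 = 3435/576 + (-16/(-62))*(1/4634) = 3435*(1/576) - 1/62*(-16)*(1/4634) = 1145/192 + (8/31)*(1/4634) = 1145/192 + 4/71827 = 82242683/13790784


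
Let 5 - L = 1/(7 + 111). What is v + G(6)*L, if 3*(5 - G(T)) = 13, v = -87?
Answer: -14810/177 ≈ -83.672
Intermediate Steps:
G(T) = 2/3 (G(T) = 5 - 1/3*13 = 5 - 13/3 = 2/3)
L = 589/118 (L = 5 - 1/(7 + 111) = 5 - 1/118 = 589/118 ≈ 4.9915)
v + G(6)*L = -87 + (2/3)*(589/118) = -87 + 589/177 = -14810/177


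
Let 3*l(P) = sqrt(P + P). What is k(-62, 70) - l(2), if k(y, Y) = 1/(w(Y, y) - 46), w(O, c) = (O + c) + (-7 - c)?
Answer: -31/51 ≈ -0.60784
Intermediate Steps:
w(O, c) = -7 + O
k(y, Y) = 1/(-53 + Y) (k(y, Y) = 1/((-7 + Y) - 46) = 1/(-53 + Y))
l(P) = sqrt(2)*sqrt(P)/3 (l(P) = sqrt(P + P)/3 = sqrt(2*P)/3 = (sqrt(2)*sqrt(P))/3 = sqrt(2)*sqrt(P)/3)
k(-62, 70) - l(2) = 1/(-53 + 70) - sqrt(2)*sqrt(2)/3 = 1/17 - 1*2/3 = 1/17 - 2/3 = -31/51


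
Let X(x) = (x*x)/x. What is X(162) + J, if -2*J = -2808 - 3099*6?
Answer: 10863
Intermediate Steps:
X(x) = x (X(x) = x²/x = x)
J = 10701 (J = -(-2808 - 3099*6)/2 = -(-2808 - 18594)/2 = -½*(-21402) = 10701)
X(162) + J = 162 + 10701 = 10863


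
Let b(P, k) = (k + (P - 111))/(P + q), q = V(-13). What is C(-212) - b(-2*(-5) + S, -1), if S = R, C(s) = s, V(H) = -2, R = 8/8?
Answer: -1807/9 ≈ -200.78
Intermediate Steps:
R = 1 (R = 8*(1/8) = 1)
q = -2
S = 1
b(P, k) = (-111 + P + k)/(-2 + P) (b(P, k) = (k + (P - 111))/(P - 2) = (k + (-111 + P))/(-2 + P) = (-111 + P + k)/(-2 + P))
C(-212) - b(-2*(-5) + S, -1) = -212 - (-111 + (-2*(-5) + 1) - 1)/(-2 + (-2*(-5) + 1)) = -212 - (-111 + (10 + 1) - 1)/(-2 + (10 + 1)) = -212 - (-111 + 11 - 1)/(-2 + 11) = -212 - (-101)/9 = -212 - 1*(-101/9) = -212 + 101/9 = -1807/9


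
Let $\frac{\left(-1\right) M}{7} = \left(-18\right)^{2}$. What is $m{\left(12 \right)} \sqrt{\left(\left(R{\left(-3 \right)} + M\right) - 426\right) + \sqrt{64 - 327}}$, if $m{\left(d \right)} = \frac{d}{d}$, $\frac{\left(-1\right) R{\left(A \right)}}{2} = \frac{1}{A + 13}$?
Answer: $\frac{\sqrt{-67355 + 25 i \sqrt{263}}}{5} \approx 0.15622 + 51.906 i$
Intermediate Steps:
$R{\left(A \right)} = - \frac{2}{13 + A}$ ($R{\left(A \right)} = - \frac{2}{A + 13} = - \frac{2}{13 + A}$)
$M = -2268$ ($M = - 7 \left(-18\right)^{2} = \left(-7\right) 324 = -2268$)
$m{\left(d \right)} = 1$
$m{\left(12 \right)} \sqrt{\left(\left(R{\left(-3 \right)} + M\right) - 426\right) + \sqrt{64 - 327}} = 1 \sqrt{\left(\left(- \frac{2}{13 - 3} - 2268\right) - 426\right) + \sqrt{64 - 327}} = 1 \sqrt{\left(\left(- \frac{2}{10} - 2268\right) - 426\right) + \sqrt{-263}} = 1 \sqrt{\left(\left(\left(-2\right) \frac{1}{10} - 2268\right) - 426\right) + i \sqrt{263}} = 1 \sqrt{\left(\left(- \frac{1}{5} - 2268\right) - 426\right) + i \sqrt{263}} = 1 \sqrt{\left(- \frac{11341}{5} - 426\right) + i \sqrt{263}} = 1 \sqrt{- \frac{13471}{5} + i \sqrt{263}} = \sqrt{- \frac{13471}{5} + i \sqrt{263}}$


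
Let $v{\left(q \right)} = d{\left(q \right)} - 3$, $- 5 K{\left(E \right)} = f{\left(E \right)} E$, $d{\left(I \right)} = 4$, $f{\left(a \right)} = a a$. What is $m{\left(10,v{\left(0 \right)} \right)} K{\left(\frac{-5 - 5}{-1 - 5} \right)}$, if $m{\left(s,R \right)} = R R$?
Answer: $- \frac{25}{27} \approx -0.92593$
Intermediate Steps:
$f{\left(a \right)} = a^{2}$
$K{\left(E \right)} = - \frac{E^{3}}{5}$ ($K{\left(E \right)} = - \frac{E^{2} E}{5} = - \frac{E^{3}}{5}$)
$v{\left(q \right)} = 1$ ($v{\left(q \right)} = 4 - 3 = 1$)
$m{\left(s,R \right)} = R^{2}$
$m{\left(10,v{\left(0 \right)} \right)} K{\left(\frac{-5 - 5}{-1 - 5} \right)} = 1^{2} \left(- \frac{\left(\frac{-5 - 5}{-1 - 5}\right)^{3}}{5}\right) = 1 \left(- \frac{\left(- \frac{10}{-6}\right)^{3}}{5}\right) = 1 \left(- \frac{\left(\left(-10\right) \left(- \frac{1}{6}\right)\right)^{3}}{5}\right) = 1 \left(- \frac{\left(\frac{5}{3}\right)^{3}}{5}\right) = 1 \left(\left(- \frac{1}{5}\right) \frac{125}{27}\right) = 1 \left(- \frac{25}{27}\right) = - \frac{25}{27}$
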